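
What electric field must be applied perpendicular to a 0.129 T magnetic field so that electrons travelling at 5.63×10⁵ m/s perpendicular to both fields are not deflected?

For straight-line motion qE = qvB, so E = vB.
E = 5.63×10⁵ × 0.129 = 7.26×10⁴ V/m.

E = 7.26×10⁴ V/m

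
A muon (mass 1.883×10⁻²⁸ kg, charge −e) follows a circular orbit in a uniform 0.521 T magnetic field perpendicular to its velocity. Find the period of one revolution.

T ≈ 1.42×10⁻⁸ s

The cyclotron period depends only on m, q, B: T = 2πm/(|q|B).
T = 2π(1.883×10⁻²⁸)/((1.602×10⁻¹⁹)(0.521)) ≈ 1.42×10⁻⁸ s.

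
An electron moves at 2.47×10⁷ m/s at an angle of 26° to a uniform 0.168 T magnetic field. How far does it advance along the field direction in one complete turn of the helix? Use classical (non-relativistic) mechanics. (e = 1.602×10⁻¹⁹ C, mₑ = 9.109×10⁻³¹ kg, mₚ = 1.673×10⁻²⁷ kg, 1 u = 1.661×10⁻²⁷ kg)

p ≈ 4.72×10⁻³ m

v∥ = v cosθ = 2.47×10⁷·cos26° ≈ 2.220×10⁷ m/s.
T = 2πm/(|q|B) = 2π(9.109×10⁻³¹)/((1.602×10⁻¹⁹)(0.168)) ≈ 2.127×10⁻¹⁰ s.
pitch = v∥ T = (2.220×10⁷)(2.127×10⁻¹⁰) ≈ 4.72×10⁻³ m.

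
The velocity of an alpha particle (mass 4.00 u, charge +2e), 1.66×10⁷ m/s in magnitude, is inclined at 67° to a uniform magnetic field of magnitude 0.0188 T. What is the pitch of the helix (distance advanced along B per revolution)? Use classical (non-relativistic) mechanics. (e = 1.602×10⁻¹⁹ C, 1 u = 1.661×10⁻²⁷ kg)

p ≈ 45.0 m

v∥ = v cosθ = 1.66×10⁷·cos67° ≈ 6.486×10⁶ m/s.
T = 2πm/(|q|B) = 2π(6.644×10⁻²⁷)/((3.204×10⁻¹⁹)(0.0188)) ≈ 6.930×10⁻⁶ s.
pitch = v∥ T = (6.486×10⁶)(6.930×10⁻⁶) ≈ 45.0 m.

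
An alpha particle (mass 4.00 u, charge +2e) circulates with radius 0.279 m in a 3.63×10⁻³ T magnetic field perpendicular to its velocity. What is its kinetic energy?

KE ≈ 7.92×10⁻¹⁸ J

v = |q|Br/m, then KE = ½mv² = (qBr)²/(2m).
v = (3.204×10⁻¹⁹)(3.63×10⁻³)(0.279)/6.644×10⁻²⁷ ≈ 4.884×10⁴ m/s.
KE = ½(6.644×10⁻²⁷)(4.884×10⁴)² ≈ 7.92×10⁻¹⁸ J.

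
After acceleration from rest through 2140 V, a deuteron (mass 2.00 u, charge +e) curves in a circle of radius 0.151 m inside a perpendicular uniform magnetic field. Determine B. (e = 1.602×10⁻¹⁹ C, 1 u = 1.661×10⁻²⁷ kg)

v = √(2|q|V/m) = √(2·1.602×10⁻¹⁹·2140/3.322×10⁻²⁷) ≈ 4.543×10⁵ m/s.
B = mv/(|q|r) = (3.322×10⁻²⁷)(4.543×10⁵)/((1.602×10⁻¹⁹)(0.151)) ≈ 0.0624 T.

B ≈ 0.0624 T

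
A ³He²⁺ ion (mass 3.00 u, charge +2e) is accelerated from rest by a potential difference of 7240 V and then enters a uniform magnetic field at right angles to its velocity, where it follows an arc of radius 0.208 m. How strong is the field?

B ≈ 0.0721 T

v = √(2|q|V/m) = √(2·3.204×10⁻¹⁹·7240/4.983×10⁻²⁷) ≈ 9.649×10⁵ m/s.
B = mv/(|q|r) = (4.983×10⁻²⁷)(9.649×10⁵)/((3.204×10⁻¹⁹)(0.208)) ≈ 0.0721 T.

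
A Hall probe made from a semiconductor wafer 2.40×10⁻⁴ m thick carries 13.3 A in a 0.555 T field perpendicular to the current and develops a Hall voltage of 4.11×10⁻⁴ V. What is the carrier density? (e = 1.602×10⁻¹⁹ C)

n ≈ 4.67×10²⁶ m⁻³

From V_H = IB/(n e t), n = IB/(V_H e t).
n = (13.3)(0.555)/((4.11×10⁻⁴)(1.602×10⁻¹⁹)(2.40×10⁻⁴)) ≈ 4.67×10²⁶ m⁻³.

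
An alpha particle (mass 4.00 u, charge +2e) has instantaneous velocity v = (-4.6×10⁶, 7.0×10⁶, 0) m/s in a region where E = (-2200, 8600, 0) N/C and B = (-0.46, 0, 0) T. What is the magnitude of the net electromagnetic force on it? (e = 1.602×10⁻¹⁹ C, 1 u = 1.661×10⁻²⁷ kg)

v×B = (0, 0, 3.22×10⁶) N/C.
E + v×B = (-2200, 8600, 3.22×10⁶) N/C.
F = q(E + v×B) = (3.204×10⁻¹⁹ C)·(-2200, 8600, 3.22×10⁶) = (-7.05×10⁻¹⁶, 2.76×10⁻¹⁵, 1.03×10⁻¹²) N.
|F| = 1.03×10⁻¹² N.

|F| ≈ 1.03×10⁻¹² N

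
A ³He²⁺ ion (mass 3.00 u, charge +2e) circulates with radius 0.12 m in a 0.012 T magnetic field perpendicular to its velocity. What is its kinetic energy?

v = |q|Br/m, then KE = ½mv² = (qBr)²/(2m).
v = (3.204×10⁻¹⁹)(0.012)(0.12)/4.983×10⁻²⁷ ≈ 9.259×10⁴ m/s.
KE = ½(4.983×10⁻²⁷)(9.259×10⁴)² ≈ 2.1×10⁻¹⁷ J = 130 eV.

KE ≈ 130 eV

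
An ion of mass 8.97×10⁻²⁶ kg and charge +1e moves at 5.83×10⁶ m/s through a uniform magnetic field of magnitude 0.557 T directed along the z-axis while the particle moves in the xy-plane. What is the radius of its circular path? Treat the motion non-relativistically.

The magnetic force provides the centripetal force: |q|vB = mv²/r.
r = mv/(|q|B) = (8.97×10⁻²⁶)(5.83×10⁶)/((1.602×10⁻¹⁹)(0.557)) ≈ 5.86 m.

r ≈ 5.86 m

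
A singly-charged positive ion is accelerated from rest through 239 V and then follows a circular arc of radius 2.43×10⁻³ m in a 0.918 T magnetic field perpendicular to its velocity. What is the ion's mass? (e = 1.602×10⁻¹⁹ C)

m ≈ 1.67×10⁻²⁷ kg

Combine |q|V = ½mv² and r = mv/(|q|B): eliminate v to get m = qB²r²/(2V).
m = (1.602×10⁻¹⁹)(0.918)²(2.43×10⁻³)²/(2·239) ≈ 1.67×10⁻²⁷ kg.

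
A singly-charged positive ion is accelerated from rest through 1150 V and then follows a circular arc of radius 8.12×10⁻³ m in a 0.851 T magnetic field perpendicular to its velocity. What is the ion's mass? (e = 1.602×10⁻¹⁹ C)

Combine |q|V = ½mv² and r = mv/(|q|B): eliminate v to get m = qB²r²/(2V).
m = (1.602×10⁻¹⁹)(0.851)²(8.12×10⁻³)²/(2·1150) ≈ 3.33×10⁻²⁷ kg.

m ≈ 3.33×10⁻²⁷ kg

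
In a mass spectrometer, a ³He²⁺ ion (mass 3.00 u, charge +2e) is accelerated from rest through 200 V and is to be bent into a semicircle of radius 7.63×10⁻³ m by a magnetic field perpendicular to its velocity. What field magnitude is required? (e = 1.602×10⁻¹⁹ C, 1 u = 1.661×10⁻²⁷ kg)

B ≈ 0.327 T

v = √(2|q|V/m) = √(2·3.204×10⁻¹⁹·200/4.983×10⁻²⁷) ≈ 1.604×10⁵ m/s.
B = mv/(|q|r) = (4.983×10⁻²⁷)(1.604×10⁵)/((3.204×10⁻¹⁹)(7.63×10⁻³)) ≈ 0.327 T.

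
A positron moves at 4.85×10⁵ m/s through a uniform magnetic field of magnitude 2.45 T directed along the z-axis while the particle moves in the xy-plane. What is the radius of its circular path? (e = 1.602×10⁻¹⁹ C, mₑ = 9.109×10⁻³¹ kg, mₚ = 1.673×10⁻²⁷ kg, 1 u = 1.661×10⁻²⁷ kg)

The magnetic force provides the centripetal force: |q|vB = mv²/r.
r = mv/(|q|B) = (9.109×10⁻³¹)(4.85×10⁵)/((1.602×10⁻¹⁹)(2.45)) ≈ 1.13×10⁻⁶ m.

r ≈ 1.13×10⁻⁶ m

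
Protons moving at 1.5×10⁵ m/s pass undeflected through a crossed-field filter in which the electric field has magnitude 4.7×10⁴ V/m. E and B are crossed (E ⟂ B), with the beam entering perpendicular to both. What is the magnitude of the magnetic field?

Balance of forces in the selector: qE = qvB ⇒ B = E/v.
B = 4.7×10⁴/1.5×10⁵ = 0.31 T.

B = 0.31 T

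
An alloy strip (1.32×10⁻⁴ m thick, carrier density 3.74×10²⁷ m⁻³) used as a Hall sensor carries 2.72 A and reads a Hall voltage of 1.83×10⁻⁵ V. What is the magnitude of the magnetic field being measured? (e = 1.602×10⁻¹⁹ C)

From V_H = IB/(n e t), B = V_H n e t / I.
B = (1.83×10⁻⁵)(3.74×10²⁷)(1.602×10⁻¹⁹)(1.32×10⁻⁴)/2.72 ≈ 0.532 T.

B ≈ 0.532 T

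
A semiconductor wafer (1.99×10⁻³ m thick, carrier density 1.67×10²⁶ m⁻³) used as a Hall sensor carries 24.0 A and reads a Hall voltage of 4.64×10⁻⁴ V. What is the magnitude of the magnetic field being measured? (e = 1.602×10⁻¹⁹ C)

B ≈ 1.03 T

From V_H = IB/(n e t), B = V_H n e t / I.
B = (4.64×10⁻⁴)(1.67×10²⁶)(1.602×10⁻¹⁹)(1.99×10⁻³)/24.0 ≈ 1.03 T.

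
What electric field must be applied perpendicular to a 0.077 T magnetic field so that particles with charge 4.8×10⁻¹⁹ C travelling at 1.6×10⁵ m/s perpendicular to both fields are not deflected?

For straight-line motion qE = qvB, so E = vB.
E = 1.6×10⁵ × 0.077 = 1.2×10⁴ V/m.

E = 1.2×10⁴ V/m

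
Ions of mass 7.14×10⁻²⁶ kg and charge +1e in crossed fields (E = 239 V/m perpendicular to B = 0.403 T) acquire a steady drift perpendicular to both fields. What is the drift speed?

The E×B drift speed is v_d = E/B.
v_d = 239/0.403 = 593 m/s.

v_d ≈ 593 m/s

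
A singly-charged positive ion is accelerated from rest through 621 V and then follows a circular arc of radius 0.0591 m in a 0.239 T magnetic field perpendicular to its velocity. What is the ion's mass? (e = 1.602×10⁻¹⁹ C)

Combine |q|V = ½mv² and r = mv/(|q|B): eliminate v to get m = qB²r²/(2V).
m = (1.602×10⁻¹⁹)(0.239)²(0.0591)²/(2·621) ≈ 2.57×10⁻²⁶ kg.

m ≈ 2.57×10⁻²⁶ kg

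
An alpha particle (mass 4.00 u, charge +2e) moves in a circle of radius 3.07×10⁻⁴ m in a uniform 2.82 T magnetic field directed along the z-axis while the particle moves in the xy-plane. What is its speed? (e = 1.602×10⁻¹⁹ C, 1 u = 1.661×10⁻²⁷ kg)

v ≈ 4.17×10⁴ m/s

From |q|vB = mv²/r, v = |q|Br/m.
v = (3.204×10⁻¹⁹)(2.82)(3.07×10⁻⁴)/6.644×10⁻²⁷ ≈ 4.17×10⁴ m/s.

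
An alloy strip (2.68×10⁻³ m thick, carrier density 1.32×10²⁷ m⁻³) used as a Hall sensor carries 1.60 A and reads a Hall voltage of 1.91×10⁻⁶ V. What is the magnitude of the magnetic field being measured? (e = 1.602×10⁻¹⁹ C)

From V_H = IB/(n e t), B = V_H n e t / I.
B = (1.91×10⁻⁶)(1.32×10²⁷)(1.602×10⁻¹⁹)(2.68×10⁻³)/1.60 ≈ 0.677 T.

B ≈ 0.677 T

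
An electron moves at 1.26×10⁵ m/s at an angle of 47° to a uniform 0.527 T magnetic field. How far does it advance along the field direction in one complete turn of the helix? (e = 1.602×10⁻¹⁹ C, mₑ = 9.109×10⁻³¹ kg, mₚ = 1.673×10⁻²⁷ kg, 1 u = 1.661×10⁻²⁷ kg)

p ≈ 5.83×10⁻⁶ m

v∥ = v cosθ = 1.26×10⁵·cos47° ≈ 8.593×10⁴ m/s.
T = 2πm/(|q|B) = 2π(9.109×10⁻³¹)/((1.602×10⁻¹⁹)(0.527)) ≈ 6.779×10⁻¹¹ s.
pitch = v∥ T = (8.593×10⁴)(6.779×10⁻¹¹) ≈ 5.83×10⁻⁶ m.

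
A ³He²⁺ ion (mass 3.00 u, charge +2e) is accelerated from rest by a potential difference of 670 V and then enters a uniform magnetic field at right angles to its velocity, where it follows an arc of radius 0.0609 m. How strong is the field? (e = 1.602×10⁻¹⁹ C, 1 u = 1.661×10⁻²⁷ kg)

B ≈ 0.0750 T

v = √(2|q|V/m) = √(2·3.204×10⁻¹⁹·670/4.983×10⁻²⁷) ≈ 2.935×10⁵ m/s.
B = mv/(|q|r) = (4.983×10⁻²⁷)(2.935×10⁵)/((3.204×10⁻¹⁹)(0.0609)) ≈ 0.0750 T.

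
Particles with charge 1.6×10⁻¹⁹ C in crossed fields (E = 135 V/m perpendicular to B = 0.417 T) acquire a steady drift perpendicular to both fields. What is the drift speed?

v_d ≈ 324 m/s

In crossed fields the guiding centre drifts at v_d = |E×B|/B² = E/B, independent of charge and mass.
v_d = 135/0.417 = 324 m/s.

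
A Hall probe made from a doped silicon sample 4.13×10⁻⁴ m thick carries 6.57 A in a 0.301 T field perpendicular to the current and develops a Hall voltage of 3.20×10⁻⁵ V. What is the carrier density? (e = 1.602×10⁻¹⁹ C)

n ≈ 9.34×10²⁶ m⁻³

From V_H = IB/(n e t), n = IB/(V_H e t).
n = (6.57)(0.301)/((3.20×10⁻⁵)(1.602×10⁻¹⁹)(4.13×10⁻⁴)) ≈ 9.34×10²⁶ m⁻³.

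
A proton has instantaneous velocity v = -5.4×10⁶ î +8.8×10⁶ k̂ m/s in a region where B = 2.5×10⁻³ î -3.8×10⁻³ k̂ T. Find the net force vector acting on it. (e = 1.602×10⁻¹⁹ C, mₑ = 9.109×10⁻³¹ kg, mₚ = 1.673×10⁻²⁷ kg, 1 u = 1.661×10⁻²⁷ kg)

F ≈ (0, 2.37×10⁻¹⁶, 0) N

v×B = (0, 1480, 0) N/C.
F = q v×B = (1.602×10⁻¹⁹ C)·(0, 1480, 0) = (0, 2.37×10⁻¹⁶, 0) N.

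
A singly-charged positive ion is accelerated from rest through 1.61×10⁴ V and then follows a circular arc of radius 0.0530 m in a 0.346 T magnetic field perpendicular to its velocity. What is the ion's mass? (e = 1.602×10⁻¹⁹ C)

Combine |q|V = ½mv² and r = mv/(|q|B): eliminate v to get m = qB²r²/(2V).
m = (1.602×10⁻¹⁹)(0.346)²(0.0530)²/(2·1.61×10⁴) ≈ 1.67×10⁻²⁷ kg.

m ≈ 1.67×10⁻²⁷ kg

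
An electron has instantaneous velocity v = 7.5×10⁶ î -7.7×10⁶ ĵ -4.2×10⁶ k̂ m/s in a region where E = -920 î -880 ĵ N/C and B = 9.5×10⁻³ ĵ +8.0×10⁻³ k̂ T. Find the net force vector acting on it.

F ≈ (3.62×10⁻¹⁵, 9.75×10⁻¹⁵, -1.14×10⁻¹⁴) N

v×B = (-2.17×10⁴, -6.00×10⁴, 7.12×10⁴) N/C.
E + v×B = (-2.26×10⁴, -6.09×10⁴, 7.12×10⁴) N/C.
F = q(E + v×B) = (−1.602×10⁻¹⁹ C)·(-2.26×10⁴, -6.09×10⁴, 7.12×10⁴) = (3.62×10⁻¹⁵, 9.75×10⁻¹⁵, -1.14×10⁻¹⁴) N.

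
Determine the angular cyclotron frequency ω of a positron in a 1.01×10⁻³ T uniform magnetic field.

ω ≈ 1.78×10⁸ rad/s

ω = |q|B/m.
ω = (1.602×10⁻¹⁹)(1.01×10⁻³)/9.109×10⁻³¹ ≈ 1.78×10⁸ rad/s.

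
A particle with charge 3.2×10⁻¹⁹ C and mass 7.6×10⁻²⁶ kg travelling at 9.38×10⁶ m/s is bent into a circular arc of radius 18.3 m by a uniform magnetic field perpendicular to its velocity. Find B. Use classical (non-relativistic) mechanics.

From |q|vB = mv²/r, B = mv/(|q|r).
B = (7.6×10⁻²⁶)(9.38×10⁶)/((3.2×10⁻¹⁹)(18.3)) ≈ 0.122 T.

B ≈ 0.122 T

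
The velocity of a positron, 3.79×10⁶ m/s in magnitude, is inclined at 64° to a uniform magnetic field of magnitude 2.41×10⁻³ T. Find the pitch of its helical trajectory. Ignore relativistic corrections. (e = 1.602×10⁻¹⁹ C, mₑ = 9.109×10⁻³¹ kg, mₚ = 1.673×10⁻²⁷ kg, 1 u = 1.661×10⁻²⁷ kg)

v∥ = v cosθ = 3.79×10⁶·cos64° ≈ 1.661×10⁶ m/s.
T = 2πm/(|q|B) = 2π(9.109×10⁻³¹)/((1.602×10⁻¹⁹)(2.41×10⁻³)) ≈ 1.482×10⁻⁸ s.
pitch = v∥ T = (1.661×10⁶)(1.482×10⁻⁸) ≈ 0.0246 m.

p ≈ 0.0246 m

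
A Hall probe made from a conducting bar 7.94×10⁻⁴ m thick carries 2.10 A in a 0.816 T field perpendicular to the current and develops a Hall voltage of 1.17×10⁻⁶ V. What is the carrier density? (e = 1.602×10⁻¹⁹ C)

From V_H = IB/(n e t), n = IB/(V_H e t).
n = (2.10)(0.816)/((1.17×10⁻⁶)(1.602×10⁻¹⁹)(7.94×10⁻⁴)) ≈ 1.15×10²⁸ m⁻³.

n ≈ 1.15×10²⁸ m⁻³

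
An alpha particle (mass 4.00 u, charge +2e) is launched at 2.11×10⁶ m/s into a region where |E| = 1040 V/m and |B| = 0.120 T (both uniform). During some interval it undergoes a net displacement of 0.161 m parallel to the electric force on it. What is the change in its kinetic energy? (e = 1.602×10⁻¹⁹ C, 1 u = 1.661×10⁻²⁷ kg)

ΔKE ≈ 5.36×10⁻¹⁷ J

The magnetic force is always ⟂ v and does no work; only the electric force changes KE.
ΔKE = F_E · d = |q|E d = (3.204×10⁻¹⁹)(1040)(0.161) ≈ 5.36×10⁻¹⁷ J.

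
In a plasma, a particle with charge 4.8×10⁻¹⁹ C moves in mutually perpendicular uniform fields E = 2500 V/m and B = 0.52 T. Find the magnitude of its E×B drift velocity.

v_d ≈ 4800 m/s

In crossed fields the guiding centre drifts at v_d = |E×B|/B² = E/B, independent of charge and mass.
v_d = 2500/0.52 = 4800 m/s.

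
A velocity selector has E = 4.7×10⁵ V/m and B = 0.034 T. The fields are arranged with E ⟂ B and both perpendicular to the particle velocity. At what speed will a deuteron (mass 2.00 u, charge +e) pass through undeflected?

v = 1.4×10⁷ m/s

Zero net Lorentz force requires |qE| = |q v×B|, i.e. E = vB.
v = E/B = 4.7×10⁵/0.034 = 1.4×10⁷ m/s.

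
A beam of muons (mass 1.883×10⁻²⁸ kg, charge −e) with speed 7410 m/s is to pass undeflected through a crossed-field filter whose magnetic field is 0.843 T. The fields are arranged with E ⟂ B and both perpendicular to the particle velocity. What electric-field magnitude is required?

For straight-line motion qE = qvB, so E = vB.
E = 7410 × 0.843 = 6250 V/m.

E = 6250 V/m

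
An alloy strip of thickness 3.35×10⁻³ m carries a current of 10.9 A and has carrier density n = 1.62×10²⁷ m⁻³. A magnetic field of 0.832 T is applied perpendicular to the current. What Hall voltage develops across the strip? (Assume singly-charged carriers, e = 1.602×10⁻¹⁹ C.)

V_H = IB/(n e t).
V_H = (10.9)(0.832)/((1.62×10²⁷)(1.602×10⁻¹⁹)(3.35×10⁻³)) ≈ 1.04×10⁻⁵ V.

V_H ≈ 1.04×10⁻⁵ V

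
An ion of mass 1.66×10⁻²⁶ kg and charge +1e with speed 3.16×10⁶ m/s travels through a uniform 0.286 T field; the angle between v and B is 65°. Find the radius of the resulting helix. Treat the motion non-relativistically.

r ≈ 1.04 m

v⊥ = v sinθ = 3.16×10⁶·sin65° ≈ 2.864×10⁶ m/s.
r = m v⊥/(|q|B) = (1.66×10⁻²⁶)(2.864×10⁶)/((1.602×10⁻¹⁹)(0.286)) ≈ 1.04 m.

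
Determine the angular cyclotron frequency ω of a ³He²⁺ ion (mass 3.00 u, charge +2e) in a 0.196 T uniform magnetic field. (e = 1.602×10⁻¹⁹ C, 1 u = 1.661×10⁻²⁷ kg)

ω = |q|B/m.
ω = (3.204×10⁻¹⁹)(0.196)/4.983×10⁻²⁷ ≈ 1.26×10⁷ rad/s.

ω ≈ 1.26×10⁷ rad/s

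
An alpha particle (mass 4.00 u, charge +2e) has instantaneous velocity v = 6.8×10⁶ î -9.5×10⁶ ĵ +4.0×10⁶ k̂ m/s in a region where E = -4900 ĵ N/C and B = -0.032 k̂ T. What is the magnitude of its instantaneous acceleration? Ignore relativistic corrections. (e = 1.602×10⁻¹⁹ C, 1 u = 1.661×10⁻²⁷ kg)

|a| ≈ 1.79×10¹³ m/s²

v×B = (3.04×10⁵, 2.18×10⁵, 0) N/C.
E + v×B = (3.04×10⁵, 2.13×10⁵, 0) N/C.
F = q(E + v×B) = (3.204×10⁻¹⁹ C)·(3.04×10⁵, 2.13×10⁵, 0) = (9.74×10⁻¹⁴, 6.81×10⁻¹⁴, 0) N.
|a| = |F|/m = 1.189×10⁻¹³/6.644×10⁻²⁷ ≈ 1.79×10¹³ m/s².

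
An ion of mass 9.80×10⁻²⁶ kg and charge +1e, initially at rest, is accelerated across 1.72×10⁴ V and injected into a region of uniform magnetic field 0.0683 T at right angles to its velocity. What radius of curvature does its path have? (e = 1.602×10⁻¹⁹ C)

Acceleration: |q|V = ½mv² ⇒ v = √(2|q|V/m) = √(2·1.602×10⁻¹⁹·1.72×10⁴/9.80×10⁻²⁶) ≈ 2.371×10⁵ m/s.
In the field: r = mv/(|q|B) = (9.80×10⁻²⁶)(2.371×10⁵)/((1.602×10⁻¹⁹)(0.0683)) ≈ 2.12 m.

r ≈ 2.12 m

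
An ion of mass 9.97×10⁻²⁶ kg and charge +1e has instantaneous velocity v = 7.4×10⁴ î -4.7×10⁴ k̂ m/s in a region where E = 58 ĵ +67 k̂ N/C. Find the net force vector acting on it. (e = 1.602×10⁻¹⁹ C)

Only an electric field acts, so F = qE = (1.602×10⁻¹⁹ C)·(0, 58.0, 67.0) = (0, 9.29×10⁻¹⁸, 1.07×10⁻¹⁷) N.

F ≈ (0, 9.29×10⁻¹⁸, 1.07×10⁻¹⁷) N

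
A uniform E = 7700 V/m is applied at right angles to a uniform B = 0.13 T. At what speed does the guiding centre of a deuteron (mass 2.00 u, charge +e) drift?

v_d ≈ 5.9×10⁴ m/s

The steady drift has the magnetic force balancing the electric force, so v_d = E/B.
v_d = 7700/0.13 = 5.9×10⁴ m/s.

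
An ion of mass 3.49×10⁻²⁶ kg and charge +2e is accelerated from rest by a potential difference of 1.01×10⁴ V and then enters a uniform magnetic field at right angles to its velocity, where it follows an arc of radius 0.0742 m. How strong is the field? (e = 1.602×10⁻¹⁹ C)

B ≈ 0.632 T

v = √(2|q|V/m) = √(2·3.204×10⁻¹⁹·1.01×10⁴/3.49×10⁻²⁶) ≈ 4.306×10⁵ m/s.
B = mv/(|q|r) = (3.49×10⁻²⁶)(4.306×10⁵)/((3.204×10⁻¹⁹)(0.0742)) ≈ 0.632 T.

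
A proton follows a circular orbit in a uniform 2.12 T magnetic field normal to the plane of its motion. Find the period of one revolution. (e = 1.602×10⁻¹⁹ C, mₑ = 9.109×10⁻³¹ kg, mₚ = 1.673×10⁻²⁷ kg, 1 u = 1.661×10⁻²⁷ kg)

T ≈ 3.10×10⁻⁸ s

The cyclotron period depends only on m, q, B: T = 2πm/(|q|B).
T = 2π(1.673×10⁻²⁷)/((1.602×10⁻¹⁹)(2.12)) ≈ 3.10×10⁻⁸ s.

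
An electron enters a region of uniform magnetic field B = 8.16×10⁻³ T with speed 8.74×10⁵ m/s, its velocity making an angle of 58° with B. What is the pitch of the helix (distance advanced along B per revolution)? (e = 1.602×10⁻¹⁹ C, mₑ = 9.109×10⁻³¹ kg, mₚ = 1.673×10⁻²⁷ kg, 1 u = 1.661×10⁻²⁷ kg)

p ≈ 2.03×10⁻³ m

v∥ = v cosθ = 8.74×10⁵·cos58° ≈ 4.631×10⁵ m/s.
T = 2πm/(|q|B) = 2π(9.109×10⁻³¹)/((1.602×10⁻¹⁹)(8.16×10⁻³)) ≈ 4.378×10⁻⁹ s.
pitch = v∥ T = (4.631×10⁵)(4.378×10⁻⁹) ≈ 2.03×10⁻³ m.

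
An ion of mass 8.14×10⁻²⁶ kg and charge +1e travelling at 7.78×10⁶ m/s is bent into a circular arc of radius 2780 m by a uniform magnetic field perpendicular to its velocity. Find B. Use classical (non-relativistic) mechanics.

B ≈ 1.42×10⁻³ T

From |q|vB = mv²/r, B = mv/(|q|r).
B = (8.14×10⁻²⁶)(7.78×10⁶)/((1.602×10⁻¹⁹)(2780)) ≈ 1.42×10⁻³ T.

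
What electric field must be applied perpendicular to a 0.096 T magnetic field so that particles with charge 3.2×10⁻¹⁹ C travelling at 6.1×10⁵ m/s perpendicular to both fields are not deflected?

For straight-line motion qE = qvB, so E = vB.
E = 6.1×10⁵ × 0.096 = 5.9×10⁴ V/m.

E = 5.9×10⁴ V/m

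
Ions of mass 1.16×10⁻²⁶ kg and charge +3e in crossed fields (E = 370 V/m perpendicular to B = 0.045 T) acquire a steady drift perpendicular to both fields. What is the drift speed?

v_d ≈ 8200 m/s

In crossed fields the guiding centre drifts at v_d = |E×B|/B² = E/B, independent of charge and mass.
v_d = 370/0.045 = 8200 m/s.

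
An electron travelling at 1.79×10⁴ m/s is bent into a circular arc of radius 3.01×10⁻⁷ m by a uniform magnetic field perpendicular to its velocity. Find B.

From |q|vB = mv²/r, B = mv/(|q|r).
B = (9.109×10⁻³¹)(1.79×10⁴)/((1.602×10⁻¹⁹)(3.01×10⁻⁷)) ≈ 0.338 T.

B ≈ 0.338 T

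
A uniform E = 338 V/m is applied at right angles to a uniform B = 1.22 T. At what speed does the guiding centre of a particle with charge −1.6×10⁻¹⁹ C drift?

The E×B drift speed is v_d = E/B.
v_d = 338/1.22 = 277 m/s.

v_d ≈ 277 m/s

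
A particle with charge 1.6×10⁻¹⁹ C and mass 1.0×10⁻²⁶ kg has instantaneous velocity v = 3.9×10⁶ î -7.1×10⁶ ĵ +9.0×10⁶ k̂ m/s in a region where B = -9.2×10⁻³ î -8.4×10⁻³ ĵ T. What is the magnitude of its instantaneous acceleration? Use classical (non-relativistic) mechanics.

v×B = (7.56×10⁴, -8.28×10⁴, -9.81×10⁴) N/C.
F = q v×B = (1.6×10⁻¹⁹ C)·(7.56×10⁴, -8.28×10⁴, -9.81×10⁴) = (1.21×10⁻¹⁴, -1.32×10⁻¹⁴, -1.57×10⁻¹⁴) N.
|a| = |F|/m = 2.383×10⁻¹⁴/1.0×10⁻²⁶ ≈ 2.38×10¹² m/s².

|a| ≈ 2.38×10¹² m/s²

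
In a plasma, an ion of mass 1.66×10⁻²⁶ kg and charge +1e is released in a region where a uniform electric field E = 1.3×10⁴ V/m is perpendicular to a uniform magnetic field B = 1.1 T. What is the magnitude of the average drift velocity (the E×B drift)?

v_d ≈ 1.2×10⁴ m/s

The steady drift has the magnetic force balancing the electric force, so v_d = E/B.
v_d = 1.3×10⁴/1.1 = 1.2×10⁴ m/s.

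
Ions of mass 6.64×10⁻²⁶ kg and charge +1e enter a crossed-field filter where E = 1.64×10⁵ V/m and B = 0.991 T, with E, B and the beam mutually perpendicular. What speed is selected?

v = 1.65×10⁵ m/s

Straight-line motion ⇒ electric and magnetic forces cancel, so E = vB.
v = E/B = 1.64×10⁵/0.991 = 1.65×10⁵ m/s.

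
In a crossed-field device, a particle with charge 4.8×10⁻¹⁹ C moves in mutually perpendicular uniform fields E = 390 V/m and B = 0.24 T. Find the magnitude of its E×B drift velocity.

The E×B drift speed is v_d = E/B.
v_d = 390/0.24 = 1600 m/s.

v_d ≈ 1600 m/s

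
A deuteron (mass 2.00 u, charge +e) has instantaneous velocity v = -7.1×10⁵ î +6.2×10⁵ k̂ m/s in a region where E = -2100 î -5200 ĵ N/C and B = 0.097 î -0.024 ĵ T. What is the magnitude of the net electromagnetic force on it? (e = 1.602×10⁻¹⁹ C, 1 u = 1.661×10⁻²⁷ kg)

|F| ≈ 9.44×10⁻¹⁵ N

v×B = (1.49×10⁴, 6.01×10⁴, 1.70×10⁴) N/C.
E + v×B = (1.28×10⁴, 5.49×10⁴, 1.70×10⁴) N/C.
F = q(E + v×B) = (1.602×10⁻¹⁹ C)·(1.28×10⁴, 5.49×10⁴, 1.70×10⁴) = (2.05×10⁻¹⁵, 8.80×10⁻¹⁵, 2.73×10⁻¹⁵) N.
|F| = 9.44×10⁻¹⁵ N.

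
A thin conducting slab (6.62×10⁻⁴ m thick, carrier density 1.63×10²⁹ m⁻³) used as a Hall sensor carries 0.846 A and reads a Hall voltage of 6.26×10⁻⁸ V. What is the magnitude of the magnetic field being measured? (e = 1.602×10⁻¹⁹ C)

B ≈ 1.28 T

From V_H = IB/(n e t), B = V_H n e t / I.
B = (6.26×10⁻⁸)(1.63×10²⁹)(1.602×10⁻¹⁹)(6.62×10⁻⁴)/0.846 ≈ 1.28 T.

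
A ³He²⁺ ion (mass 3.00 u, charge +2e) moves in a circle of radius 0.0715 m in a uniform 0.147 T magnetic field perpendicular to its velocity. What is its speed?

v ≈ 6.76×10⁵ m/s

From |q|vB = mv²/r, v = |q|Br/m.
v = (3.204×10⁻¹⁹)(0.147)(0.0715)/4.983×10⁻²⁷ ≈ 6.76×10⁵ m/s.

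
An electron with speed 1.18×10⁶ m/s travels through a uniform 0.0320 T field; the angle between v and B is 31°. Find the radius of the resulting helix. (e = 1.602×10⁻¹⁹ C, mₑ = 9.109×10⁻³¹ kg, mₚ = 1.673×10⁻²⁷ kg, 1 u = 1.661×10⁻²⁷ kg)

r ≈ 1.08×10⁻⁴ m

v⊥ = v sinθ = 1.18×10⁶·sin31° ≈ 6.077×10⁵ m/s.
r = m v⊥/(|q|B) = (9.109×10⁻³¹)(6.077×10⁵)/((1.602×10⁻¹⁹)(0.0320)) ≈ 1.08×10⁻⁴ m.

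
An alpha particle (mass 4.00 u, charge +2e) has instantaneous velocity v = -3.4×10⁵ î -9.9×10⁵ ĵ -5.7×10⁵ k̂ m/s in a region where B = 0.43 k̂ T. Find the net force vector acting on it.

v×B = (-4.26×10⁵, 1.46×10⁵, 0) N/C.
F = q v×B = (3.204×10⁻¹⁹ C)·(-4.26×10⁵, 1.46×10⁵, 0) = (-1.36×10⁻¹³, 4.68×10⁻¹⁴, 0) N.

F ≈ (-1.36×10⁻¹³, 4.68×10⁻¹⁴, 0) N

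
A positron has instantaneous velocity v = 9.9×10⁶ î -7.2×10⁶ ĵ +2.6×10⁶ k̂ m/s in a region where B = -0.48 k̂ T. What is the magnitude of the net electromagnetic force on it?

v×B = (3.46×10⁶, 4.75×10⁶, 0) N/C.
F = q v×B = (1.602×10⁻¹⁹ C)·(3.46×10⁶, 4.75×10⁶, 0) = (5.54×10⁻¹³, 7.61×10⁻¹³, 0) N.
|F| = 9.41×10⁻¹³ N.

|F| ≈ 9.41×10⁻¹³ N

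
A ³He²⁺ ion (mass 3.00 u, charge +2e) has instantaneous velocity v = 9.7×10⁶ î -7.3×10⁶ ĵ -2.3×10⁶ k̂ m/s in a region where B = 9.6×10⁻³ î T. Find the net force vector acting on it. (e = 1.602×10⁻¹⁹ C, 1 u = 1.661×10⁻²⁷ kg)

F ≈ (0, -7.07×10⁻¹⁵, 2.25×10⁻¹⁴) N

v×B = (0, -2.21×10⁴, 7.01×10⁴) N/C.
F = q v×B = (3.204×10⁻¹⁹ C)·(0, -2.21×10⁴, 7.01×10⁴) = (0, -7.07×10⁻¹⁵, 2.25×10⁻¹⁴) N.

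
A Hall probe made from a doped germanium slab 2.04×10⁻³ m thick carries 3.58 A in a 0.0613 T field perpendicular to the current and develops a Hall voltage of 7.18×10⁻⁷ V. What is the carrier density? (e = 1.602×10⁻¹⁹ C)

From V_H = IB/(n e t), n = IB/(V_H e t).
n = (3.58)(0.0613)/((7.18×10⁻⁷)(1.602×10⁻¹⁹)(2.04×10⁻³)) ≈ 9.35×10²⁶ m⁻³.

n ≈ 9.35×10²⁶ m⁻³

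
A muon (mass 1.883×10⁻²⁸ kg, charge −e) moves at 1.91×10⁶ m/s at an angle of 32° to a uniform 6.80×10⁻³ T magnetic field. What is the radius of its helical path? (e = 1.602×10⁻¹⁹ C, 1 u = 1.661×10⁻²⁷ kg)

r ≈ 0.175 m

v⊥ = v sinθ = 1.91×10⁶·sin32° ≈ 1.012×10⁶ m/s.
r = m v⊥/(|q|B) = (1.883×10⁻²⁸)(1.012×10⁶)/((1.602×10⁻¹⁹)(6.80×10⁻³)) ≈ 0.175 m.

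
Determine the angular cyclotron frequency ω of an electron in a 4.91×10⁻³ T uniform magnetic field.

ω = |q|B/m.
ω = (1.602×10⁻¹⁹)(4.91×10⁻³)/9.109×10⁻³¹ ≈ 8.64×10⁸ rad/s.

ω ≈ 8.64×10⁸ rad/s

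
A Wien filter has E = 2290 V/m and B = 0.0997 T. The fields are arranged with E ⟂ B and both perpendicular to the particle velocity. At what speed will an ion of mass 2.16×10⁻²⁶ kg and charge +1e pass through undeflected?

v = 2.30×10⁴ m/s

Zero net Lorentz force requires |qE| = |q v×B|, i.e. E = vB.
v = E/B = 2290/0.0997 = 2.30×10⁴ m/s.
The result is independent of the particle's charge and mass.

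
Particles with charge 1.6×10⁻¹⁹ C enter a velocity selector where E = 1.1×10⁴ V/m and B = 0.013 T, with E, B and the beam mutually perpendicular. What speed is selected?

Zero net Lorentz force requires |qE| = |q v×B|, i.e. E = vB.
v = E/B = 1.1×10⁴/0.013 = 8.5×10⁵ m/s.

v = 8.5×10⁵ m/s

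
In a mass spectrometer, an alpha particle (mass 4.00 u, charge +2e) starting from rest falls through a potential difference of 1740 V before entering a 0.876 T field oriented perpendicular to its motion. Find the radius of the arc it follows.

Acceleration: |q|V = ½mv² ⇒ v = √(2|q|V/m) = √(2·3.204×10⁻¹⁹·1740/6.644×10⁻²⁷) ≈ 4.097×10⁵ m/s.
In the field: r = mv/(|q|B) = (6.644×10⁻²⁷)(4.097×10⁵)/((3.204×10⁻¹⁹)(0.876)) ≈ 9.70×10⁻³ m.

r ≈ 9.70×10⁻³ m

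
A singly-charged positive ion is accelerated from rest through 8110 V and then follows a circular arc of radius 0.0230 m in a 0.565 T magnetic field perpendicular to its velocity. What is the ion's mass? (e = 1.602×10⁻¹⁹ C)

m ≈ 1.67×10⁻²⁷ kg

Combine |q|V = ½mv² and r = mv/(|q|B): eliminate v to get m = qB²r²/(2V).
m = (1.602×10⁻¹⁹)(0.565)²(0.0230)²/(2·8110) ≈ 1.67×10⁻²⁷ kg.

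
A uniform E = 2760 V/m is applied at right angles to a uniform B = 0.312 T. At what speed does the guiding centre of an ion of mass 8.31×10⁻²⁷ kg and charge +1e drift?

v_d ≈ 8850 m/s

The steady drift has the magnetic force balancing the electric force, so v_d = E/B.
v_d = 2760/0.312 = 8850 m/s.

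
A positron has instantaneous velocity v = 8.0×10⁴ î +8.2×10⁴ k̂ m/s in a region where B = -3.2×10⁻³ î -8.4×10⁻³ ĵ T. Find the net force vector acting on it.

v×B = (689, -262, -672) N/C.
F = q v×B = (1.602×10⁻¹⁹ C)·(689, -262, -672) = (1.10×10⁻¹⁶, -4.20×10⁻¹⁷, -1.08×10⁻¹⁶) N.

F ≈ (1.10×10⁻¹⁶, -4.20×10⁻¹⁷, -1.08×10⁻¹⁶) N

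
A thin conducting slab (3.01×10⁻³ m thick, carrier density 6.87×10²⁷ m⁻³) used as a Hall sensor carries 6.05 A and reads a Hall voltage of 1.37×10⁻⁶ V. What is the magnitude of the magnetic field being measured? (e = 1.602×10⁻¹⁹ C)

From V_H = IB/(n e t), B = V_H n e t / I.
B = (1.37×10⁻⁶)(6.87×10²⁷)(1.602×10⁻¹⁹)(3.01×10⁻³)/6.05 ≈ 0.750 T.

B ≈ 0.750 T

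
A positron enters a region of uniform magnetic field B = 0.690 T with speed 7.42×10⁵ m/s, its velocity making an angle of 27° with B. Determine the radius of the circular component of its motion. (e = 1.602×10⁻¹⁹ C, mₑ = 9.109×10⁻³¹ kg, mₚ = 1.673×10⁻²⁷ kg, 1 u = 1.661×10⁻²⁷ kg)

v⊥ = v sinθ = 7.42×10⁵·sin27° ≈ 3.369×10⁵ m/s.
r = m v⊥/(|q|B) = (9.109×10⁻³¹)(3.369×10⁵)/((1.602×10⁻¹⁹)(0.690)) ≈ 2.78×10⁻⁶ m.

r ≈ 2.78×10⁻⁶ m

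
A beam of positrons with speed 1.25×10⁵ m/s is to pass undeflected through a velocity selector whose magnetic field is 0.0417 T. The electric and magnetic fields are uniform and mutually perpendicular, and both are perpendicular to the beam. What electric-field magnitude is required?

For straight-line motion qE = qvB, so E = vB.
E = 1.25×10⁵ × 0.0417 = 5210 V/m.

E = 5210 V/m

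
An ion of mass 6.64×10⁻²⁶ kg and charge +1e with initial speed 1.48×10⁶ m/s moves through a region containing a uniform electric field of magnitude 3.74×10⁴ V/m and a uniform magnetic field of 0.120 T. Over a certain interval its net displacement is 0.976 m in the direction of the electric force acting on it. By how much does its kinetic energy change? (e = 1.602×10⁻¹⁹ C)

The magnetic force is always ⟂ v and does no work; only the electric force changes KE.
ΔKE = F_E · d = |q|E d = (1.602×10⁻¹⁹)(3.74×10⁴)(0.976) ≈ 5.85×10⁻¹⁵ J.

ΔKE ≈ 5.85×10⁻¹⁵ J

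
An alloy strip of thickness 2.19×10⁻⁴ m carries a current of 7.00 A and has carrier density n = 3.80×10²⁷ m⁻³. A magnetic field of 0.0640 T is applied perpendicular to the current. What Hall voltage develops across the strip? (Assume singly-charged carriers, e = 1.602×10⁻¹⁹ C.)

V_H ≈ 3.36×10⁻⁶ V

V_H = IB/(n e t).
V_H = (7.00)(0.0640)/((3.80×10²⁷)(1.602×10⁻¹⁹)(2.19×10⁻⁴)) ≈ 3.36×10⁻⁶ V.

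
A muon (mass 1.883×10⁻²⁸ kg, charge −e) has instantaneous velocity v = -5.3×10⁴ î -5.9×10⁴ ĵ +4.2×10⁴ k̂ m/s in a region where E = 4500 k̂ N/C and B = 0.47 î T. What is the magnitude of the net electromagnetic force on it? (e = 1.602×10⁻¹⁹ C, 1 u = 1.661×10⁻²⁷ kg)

v×B = (0, 1.97×10⁴, 2.77×10⁴) N/C.
E + v×B = (0, 1.97×10⁴, 3.22×10⁴) N/C.
F = q(E + v×B) = (−1.602×10⁻¹⁹ C)·(0, 1.97×10⁴, 3.22×10⁴) = (0, -3.16×10⁻¹⁵, -5.16×10⁻¹⁵) N.
|F| = 6.05×10⁻¹⁵ N.

|F| ≈ 6.05×10⁻¹⁵ N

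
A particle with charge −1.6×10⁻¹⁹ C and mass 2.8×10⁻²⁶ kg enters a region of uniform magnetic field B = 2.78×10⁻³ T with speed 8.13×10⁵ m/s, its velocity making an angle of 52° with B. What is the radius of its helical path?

v⊥ = v sinθ = 8.13×10⁵·sin52° ≈ 6.407×10⁵ m/s.
r = m v⊥/(|q|B) = (2.8×10⁻²⁶)(6.407×10⁵)/((1.6×10⁻¹⁹)(2.78×10⁻³)) ≈ 40.3 m.

r ≈ 40.3 m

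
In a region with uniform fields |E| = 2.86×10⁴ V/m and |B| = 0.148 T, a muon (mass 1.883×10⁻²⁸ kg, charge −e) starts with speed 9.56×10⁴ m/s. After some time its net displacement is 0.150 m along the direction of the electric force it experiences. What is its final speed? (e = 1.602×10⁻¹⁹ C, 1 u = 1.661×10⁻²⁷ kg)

B does no work; ΔKE = |q|E d.
½mv_f² = ½mv₀² + |q|Ed = ½(1.883×10⁻²⁸)(9.56×10⁴)² + (1.602×10⁻¹⁹)(2.86×10⁴)(0.150) ≈ 8.605×10⁻¹⁹ J + 6.873×10⁻¹⁶ J ≈ 6.881×10⁻¹⁶ J.
v_f = √(2·6.881×10⁻¹⁶/1.883×10⁻²⁸) ≈ 2.70×10⁶ m/s.

v_f ≈ 2.70×10⁶ m/s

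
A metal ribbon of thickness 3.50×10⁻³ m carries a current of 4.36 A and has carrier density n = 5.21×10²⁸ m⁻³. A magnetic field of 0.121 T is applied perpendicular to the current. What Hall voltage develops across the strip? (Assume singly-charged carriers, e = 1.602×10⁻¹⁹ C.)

V_H ≈ 1.81×10⁻⁸ V

V_H = IB/(n e t).
V_H = (4.36)(0.121)/((5.21×10²⁸)(1.602×10⁻¹⁹)(3.50×10⁻³)) ≈ 1.81×10⁻⁸ V.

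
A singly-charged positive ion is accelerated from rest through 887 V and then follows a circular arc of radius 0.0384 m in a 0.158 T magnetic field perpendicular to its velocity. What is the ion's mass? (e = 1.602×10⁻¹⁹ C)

Combine |q|V = ½mv² and r = mv/(|q|B): eliminate v to get m = qB²r²/(2V).
m = (1.602×10⁻¹⁹)(0.158)²(0.0384)²/(2·887) ≈ 3.32×10⁻²⁷ kg.

m ≈ 3.32×10⁻²⁷ kg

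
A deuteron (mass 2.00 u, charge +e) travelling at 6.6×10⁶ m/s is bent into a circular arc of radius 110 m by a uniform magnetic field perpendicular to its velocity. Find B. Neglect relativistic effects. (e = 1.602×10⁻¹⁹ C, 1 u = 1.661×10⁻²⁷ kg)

From |q|vB = mv²/r, B = mv/(|q|r).
B = (3.322×10⁻²⁷)(6.6×10⁶)/((1.602×10⁻¹⁹)(110)) ≈ 1.2×10⁻³ T.

B ≈ 1.2×10⁻³ T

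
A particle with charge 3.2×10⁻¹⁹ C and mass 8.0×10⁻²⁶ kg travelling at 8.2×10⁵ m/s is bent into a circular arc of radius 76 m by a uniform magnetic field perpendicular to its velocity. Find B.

From |q|vB = mv²/r, B = mv/(|q|r).
B = (8.0×10⁻²⁶)(8.2×10⁵)/((3.2×10⁻¹⁹)(76)) ≈ 2.7×10⁻³ T.

B ≈ 2.7×10⁻³ T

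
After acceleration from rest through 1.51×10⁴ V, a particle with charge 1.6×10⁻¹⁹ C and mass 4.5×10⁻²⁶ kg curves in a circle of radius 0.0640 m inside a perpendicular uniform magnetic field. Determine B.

B ≈ 1.44 T

v = √(2|q|V/m) = √(2·1.6×10⁻¹⁹·1.51×10⁴/4.5×10⁻²⁶) ≈ 3.277×10⁵ m/s.
B = mv/(|q|r) = (4.5×10⁻²⁶)(3.277×10⁵)/((1.6×10⁻¹⁹)(0.0640)) ≈ 1.44 T.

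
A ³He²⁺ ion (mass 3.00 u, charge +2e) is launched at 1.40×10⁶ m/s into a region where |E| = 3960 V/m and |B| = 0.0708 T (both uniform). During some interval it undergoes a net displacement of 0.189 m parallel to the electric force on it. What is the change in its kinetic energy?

The magnetic force is always ⟂ v and does no work; only the electric force changes KE.
ΔKE = F_E · d = |q|E d = (3.204×10⁻¹⁹)(3960)(0.189) ≈ 2.40×10⁻¹⁶ J.

ΔKE ≈ 2.40×10⁻¹⁶ J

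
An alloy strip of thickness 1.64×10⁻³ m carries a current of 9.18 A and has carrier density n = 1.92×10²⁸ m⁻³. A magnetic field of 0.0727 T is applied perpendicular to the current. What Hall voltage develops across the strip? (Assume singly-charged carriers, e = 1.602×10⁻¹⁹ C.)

V_H = IB/(n e t).
V_H = (9.18)(0.0727)/((1.92×10²⁸)(1.602×10⁻¹⁹)(1.64×10⁻³)) ≈ 1.32×10⁻⁷ V.

V_H ≈ 1.32×10⁻⁷ V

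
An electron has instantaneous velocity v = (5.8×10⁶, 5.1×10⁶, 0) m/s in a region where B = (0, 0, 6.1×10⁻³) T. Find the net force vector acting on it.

v×B = (3.11×10⁴, -3.54×10⁴, 0) N/C.
F = q v×B = (−1.602×10⁻¹⁹ C)·(3.11×10⁴, -3.54×10⁴, 0) = (-4.98×10⁻¹⁵, 5.67×10⁻¹⁵, 0) N.

F ≈ (-4.98×10⁻¹⁵, 5.67×10⁻¹⁵, 0) N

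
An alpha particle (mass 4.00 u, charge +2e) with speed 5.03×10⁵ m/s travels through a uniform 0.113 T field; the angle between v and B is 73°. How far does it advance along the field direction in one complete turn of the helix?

v∥ = v cosθ = 5.03×10⁵·cos73° ≈ 1.471×10⁵ m/s.
T = 2πm/(|q|B) = 2π(6.644×10⁻²⁷)/((3.204×10⁻¹⁹)(0.113)) ≈ 1.153×10⁻⁶ s.
pitch = v∥ T = (1.471×10⁵)(1.153×10⁻⁶) ≈ 0.170 m.

p ≈ 0.170 m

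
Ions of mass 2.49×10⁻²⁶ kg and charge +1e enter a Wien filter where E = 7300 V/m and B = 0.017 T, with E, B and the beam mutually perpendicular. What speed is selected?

v = 4.3×10⁵ m/s

Zero net Lorentz force requires |qE| = |q v×B|, i.e. E = vB.
v = E/B = 7300/0.017 = 4.3×10⁵ m/s.
The result is independent of the particle's charge and mass.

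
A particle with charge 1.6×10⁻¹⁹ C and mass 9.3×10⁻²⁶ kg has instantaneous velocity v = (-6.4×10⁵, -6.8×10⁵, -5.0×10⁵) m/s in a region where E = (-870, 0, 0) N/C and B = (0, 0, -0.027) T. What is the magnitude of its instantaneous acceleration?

|a| ≈ 4.23×10¹⁰ m/s²

v×B = (1.84×10⁴, -1.73×10⁴, 0) N/C.
E + v×B = (1.75×10⁴, -1.73×10⁴, 0) N/C.
F = q(E + v×B) = (1.6×10⁻¹⁹ C)·(1.75×10⁴, -1.73×10⁴, 0) = (2.80×10⁻¹⁵, -2.76×10⁻¹⁵, 0) N.
|a| = |F|/m = 3.934×10⁻¹⁵/9.3×10⁻²⁶ ≈ 4.23×10¹⁰ m/s².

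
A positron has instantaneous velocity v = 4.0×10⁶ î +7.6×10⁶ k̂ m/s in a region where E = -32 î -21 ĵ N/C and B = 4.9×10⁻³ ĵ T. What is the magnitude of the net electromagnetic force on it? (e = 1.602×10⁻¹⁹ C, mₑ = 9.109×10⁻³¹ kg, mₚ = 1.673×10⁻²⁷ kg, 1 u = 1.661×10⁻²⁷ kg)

|F| ≈ 6.75×10⁻¹⁵ N

v×B = (-3.72×10⁴, 0, 1.96×10⁴) N/C.
E + v×B = (-3.73×10⁴, -21.0, 1.96×10⁴) N/C.
F = q(E + v×B) = (1.602×10⁻¹⁹ C)·(-3.73×10⁴, -21.0, 1.96×10⁴) = (-5.97×10⁻¹⁵, -3.36×10⁻¹⁸, 3.14×10⁻¹⁵) N.
|F| = 6.75×10⁻¹⁵ N.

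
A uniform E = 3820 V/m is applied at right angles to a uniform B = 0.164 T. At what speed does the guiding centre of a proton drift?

v_d ≈ 2.33×10⁴ m/s

In crossed fields the guiding centre drifts at v_d = |E×B|/B² = E/B, independent of charge and mass.
v_d = 3820/0.164 = 2.33×10⁴ m/s.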